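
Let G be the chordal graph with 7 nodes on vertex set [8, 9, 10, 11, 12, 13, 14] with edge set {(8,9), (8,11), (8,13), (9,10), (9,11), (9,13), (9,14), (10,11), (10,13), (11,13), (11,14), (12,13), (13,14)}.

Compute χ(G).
Clique number ω(G) = 4 (lower bound: χ ≥ ω).
The clique on [8, 9, 11, 13] has size 4, forcing χ ≥ 4, and the coloring below uses 4 colors, so χ(G) = 4.
A valid 4-coloring: color 1: [13]; color 2: [9, 12]; color 3: [11]; color 4: [8, 10, 14].

χ(G) = 4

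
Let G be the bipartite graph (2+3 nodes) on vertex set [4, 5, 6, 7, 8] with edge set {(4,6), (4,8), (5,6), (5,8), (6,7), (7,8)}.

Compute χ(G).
Clique number ω(G) = 2 (lower bound: χ ≥ ω).
The graph is bipartite (no odd cycle), so 2 colors suffice: χ(G) = 2.
A valid 2-coloring: color 1: [6, 8]; color 2: [4, 5, 7].

χ(G) = 2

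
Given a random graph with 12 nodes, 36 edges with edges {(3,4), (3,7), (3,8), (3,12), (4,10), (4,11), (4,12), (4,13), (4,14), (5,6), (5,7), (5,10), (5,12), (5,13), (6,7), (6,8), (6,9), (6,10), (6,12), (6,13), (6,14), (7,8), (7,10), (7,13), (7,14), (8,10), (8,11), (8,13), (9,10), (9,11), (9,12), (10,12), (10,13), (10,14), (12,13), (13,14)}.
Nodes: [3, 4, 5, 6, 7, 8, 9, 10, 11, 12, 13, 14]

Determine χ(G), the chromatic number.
Clique number ω(G) = 5 (lower bound: χ ≥ ω).
The clique on [5, 6, 10, 12, 13] has size 5, forcing χ ≥ 5, and the coloring below uses 5 colors, so χ(G) = 5.
A valid 5-coloring: color 1: [3, 10, 11]; color 2: [4, 6]; color 3: [9, 13]; color 4: [7, 12]; color 5: [5, 8, 14].

χ(G) = 5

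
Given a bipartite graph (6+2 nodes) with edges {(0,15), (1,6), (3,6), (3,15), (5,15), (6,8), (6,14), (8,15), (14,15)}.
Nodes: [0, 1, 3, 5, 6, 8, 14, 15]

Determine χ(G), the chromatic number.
Clique number ω(G) = 2 (lower bound: χ ≥ ω).
The graph is bipartite (no odd cycle), so 2 colors suffice: χ(G) = 2.
A valid 2-coloring: color 1: [6, 15]; color 2: [0, 1, 3, 5, 8, 14].

χ(G) = 2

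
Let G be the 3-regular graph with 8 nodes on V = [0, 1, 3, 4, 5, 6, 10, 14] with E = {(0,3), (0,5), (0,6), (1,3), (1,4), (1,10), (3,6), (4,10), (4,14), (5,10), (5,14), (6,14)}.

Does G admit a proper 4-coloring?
Yes, G is 4-colorable

A valid 4-coloring: color 1: [3, 10, 14]; color 2: [1, 5, 6]; color 3: [0, 4].
(χ(G) = 3 ≤ 4.)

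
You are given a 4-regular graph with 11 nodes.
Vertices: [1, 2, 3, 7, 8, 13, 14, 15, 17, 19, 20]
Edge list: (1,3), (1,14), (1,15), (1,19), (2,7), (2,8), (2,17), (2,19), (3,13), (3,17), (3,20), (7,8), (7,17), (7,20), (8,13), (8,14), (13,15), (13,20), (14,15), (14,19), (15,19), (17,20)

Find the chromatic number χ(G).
χ(G) = 4

Clique number ω(G) = 4 (lower bound: χ ≥ ω).
The clique on [1, 14, 15, 19] has size 4, forcing χ ≥ 4, and the coloring below uses 4 colors, so χ(G) = 4.
A valid 4-coloring: color 1: [3, 8, 19]; color 2: [13, 14, 17]; color 3: [1, 2, 20]; color 4: [7, 15].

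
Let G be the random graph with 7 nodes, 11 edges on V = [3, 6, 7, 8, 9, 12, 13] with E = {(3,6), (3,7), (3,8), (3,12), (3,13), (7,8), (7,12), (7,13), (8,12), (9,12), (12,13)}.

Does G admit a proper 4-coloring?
A valid 4-coloring: color 1: [6, 12]; color 2: [3, 9]; color 3: [7]; color 4: [8, 13].
(χ(G) = 4 ≤ 4.)

Yes, G is 4-colorable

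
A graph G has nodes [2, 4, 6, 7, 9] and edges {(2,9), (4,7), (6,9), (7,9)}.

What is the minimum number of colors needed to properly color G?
Clique number ω(G) = 2 (lower bound: χ ≥ ω).
The graph is bipartite (no odd cycle), so 2 colors suffice: χ(G) = 2.
A valid 2-coloring: color 1: [4, 9]; color 2: [2, 6, 7].

χ(G) = 2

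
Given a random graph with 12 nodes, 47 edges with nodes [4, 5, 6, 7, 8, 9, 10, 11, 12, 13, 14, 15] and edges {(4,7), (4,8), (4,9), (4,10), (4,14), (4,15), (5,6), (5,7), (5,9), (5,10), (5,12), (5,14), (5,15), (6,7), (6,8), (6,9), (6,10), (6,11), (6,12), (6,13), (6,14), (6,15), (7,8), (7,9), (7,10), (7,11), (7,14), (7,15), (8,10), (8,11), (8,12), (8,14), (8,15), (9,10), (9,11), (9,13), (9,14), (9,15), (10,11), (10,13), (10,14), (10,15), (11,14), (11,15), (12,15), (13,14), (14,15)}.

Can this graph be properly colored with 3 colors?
No, G is not 3-colorable

The clique on vertices [6, 7, 8, 10, 11, 14, 15] has size 7 > 3, so it alone needs 7 colors.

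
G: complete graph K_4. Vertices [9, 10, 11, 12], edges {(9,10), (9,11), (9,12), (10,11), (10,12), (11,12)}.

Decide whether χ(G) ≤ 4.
A valid 4-coloring: color 1: [11]; color 2: [10]; color 3: [9]; color 4: [12].
(χ(G) = 4 ≤ 4.)

Yes, G is 4-colorable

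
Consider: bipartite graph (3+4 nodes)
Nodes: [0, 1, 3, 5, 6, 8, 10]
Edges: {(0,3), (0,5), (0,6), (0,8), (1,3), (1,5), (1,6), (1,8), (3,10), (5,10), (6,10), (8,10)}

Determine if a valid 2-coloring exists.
A valid 2-coloring: color 1: [0, 1, 10]; color 2: [3, 5, 6, 8].
(χ(G) = 2 ≤ 2.)

Yes, G is 2-colorable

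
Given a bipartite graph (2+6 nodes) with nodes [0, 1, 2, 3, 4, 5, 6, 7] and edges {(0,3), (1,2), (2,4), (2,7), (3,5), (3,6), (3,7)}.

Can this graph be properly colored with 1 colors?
No, G is not 1-colorable

Edge (1,2) forces its endpoints to differ, so 1 color is not enough.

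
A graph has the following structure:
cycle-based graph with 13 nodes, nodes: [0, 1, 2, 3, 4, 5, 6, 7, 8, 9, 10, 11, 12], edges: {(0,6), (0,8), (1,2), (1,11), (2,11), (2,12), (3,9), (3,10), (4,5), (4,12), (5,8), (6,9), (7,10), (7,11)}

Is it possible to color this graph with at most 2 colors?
The clique on vertices [1, 2, 11] has size 3 > 2, so it alone needs 3 colors.

No, G is not 2-colorable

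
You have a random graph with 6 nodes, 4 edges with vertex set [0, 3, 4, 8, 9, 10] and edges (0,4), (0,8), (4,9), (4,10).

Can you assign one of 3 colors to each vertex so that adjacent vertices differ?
Yes, G is 3-colorable

A valid 3-coloring: color 1: [3, 4, 8]; color 2: [0, 9, 10].
(χ(G) = 2 ≤ 3.)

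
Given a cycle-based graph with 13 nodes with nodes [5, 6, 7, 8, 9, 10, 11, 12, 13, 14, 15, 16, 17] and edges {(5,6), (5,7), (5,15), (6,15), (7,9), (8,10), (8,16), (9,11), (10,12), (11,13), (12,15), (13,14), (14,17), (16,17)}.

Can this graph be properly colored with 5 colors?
Yes, G is 5-colorable

A valid 5-coloring: color 1: [5, 8, 9, 12, 13, 17]; color 2: [7, 10, 11, 14, 15, 16]; color 3: [6].
(χ(G) = 3 ≤ 5.)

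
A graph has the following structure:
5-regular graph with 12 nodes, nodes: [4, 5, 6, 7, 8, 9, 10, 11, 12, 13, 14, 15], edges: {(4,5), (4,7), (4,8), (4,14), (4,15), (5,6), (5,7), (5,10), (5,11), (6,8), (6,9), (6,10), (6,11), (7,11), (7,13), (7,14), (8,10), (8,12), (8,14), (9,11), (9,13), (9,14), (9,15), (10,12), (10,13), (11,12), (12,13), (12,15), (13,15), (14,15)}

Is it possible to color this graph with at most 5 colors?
Yes, G is 5-colorable

A valid 5-coloring: color 1: [7, 8, 9]; color 2: [5, 12, 14]; color 3: [4, 10, 11]; color 4: [6, 15]; color 5: [13].
(χ(G) = 4 ≤ 5.)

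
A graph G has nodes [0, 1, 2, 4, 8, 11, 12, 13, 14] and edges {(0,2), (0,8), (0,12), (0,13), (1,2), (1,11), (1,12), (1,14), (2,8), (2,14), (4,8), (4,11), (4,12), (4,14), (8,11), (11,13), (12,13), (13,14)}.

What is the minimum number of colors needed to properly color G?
Clique number ω(G) = 3 (lower bound: χ ≥ ω).
Suppose a proper 3-coloring c exists. The clique [0, 2, 8] takes 3 distinct colors; by symmetry let c(0) = 1, c(2) = 2, c(8) = 3.
- Vertex 1: neighbors [2] already have colors [2]; try each remaining color.
- Case c(1) = 1:
  - Vertex 11: neighbors [1, 8] already have colors [1, 3] ⇒ c(11) = 2.
  - Vertex 4: neighbors [11, 8] already have colors [2, 3] ⇒ c(4) = 1.
  - Vertex 13: neighbors [0, 11] already have colors [1, 2] ⇒ c(13) = 3.
  - Vertex 14: neighbors [1, 2, 13] already have colors [1, 2, 3] — all 3 colors blocked. Contradiction.
- Case c(1) = 3:
  - Vertex 12: neighbors [0, 1] already have colors [1, 3] ⇒ c(12) = 2.
  - Vertex 4: neighbors [12, 8] already have colors [2, 3] ⇒ c(4) = 1.
  - Vertex 14: neighbors [4, 2, 1] already have colors [1, 2, 3] — all 3 colors blocked. Contradiction.
Every case ends in a contradiction, so G has no proper 3-coloring (χ ≥ 4).
The coloring below uses 4 colors, so χ(G) = 4.
A valid 4-coloring: color 1: [0, 1, 4]; color 2: [8, 12, 14]; color 3: [2, 13]; color 4: [11].

χ(G) = 4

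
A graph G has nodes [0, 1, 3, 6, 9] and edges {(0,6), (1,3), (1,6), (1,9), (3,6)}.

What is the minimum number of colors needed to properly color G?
χ(G) = 3

Clique number ω(G) = 3 (lower bound: χ ≥ ω).
The clique on [1, 3, 6] has size 3, forcing χ ≥ 3, and the coloring below uses 3 colors, so χ(G) = 3.
A valid 3-coloring: color 1: [6, 9]; color 2: [0, 1]; color 3: [3].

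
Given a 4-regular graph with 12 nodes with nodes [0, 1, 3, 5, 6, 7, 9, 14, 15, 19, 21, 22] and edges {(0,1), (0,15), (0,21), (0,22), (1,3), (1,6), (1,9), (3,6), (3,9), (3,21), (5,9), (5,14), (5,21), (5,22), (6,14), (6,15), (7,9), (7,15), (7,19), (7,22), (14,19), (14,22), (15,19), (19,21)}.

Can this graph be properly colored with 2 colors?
No, G is not 2-colorable

The clique on vertices [1, 3, 9] has size 3 > 2, so it alone needs 3 colors.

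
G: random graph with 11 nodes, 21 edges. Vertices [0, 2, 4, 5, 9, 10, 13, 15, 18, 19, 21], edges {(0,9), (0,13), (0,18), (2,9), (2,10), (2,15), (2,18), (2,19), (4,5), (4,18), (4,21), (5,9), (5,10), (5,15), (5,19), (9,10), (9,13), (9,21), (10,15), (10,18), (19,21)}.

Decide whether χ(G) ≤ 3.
A valid 3-coloring: color 1: [9, 15, 18, 19]; color 2: [0, 2, 5, 21]; color 3: [4, 10, 13].
(χ(G) = 3 ≤ 3.)

Yes, G is 3-colorable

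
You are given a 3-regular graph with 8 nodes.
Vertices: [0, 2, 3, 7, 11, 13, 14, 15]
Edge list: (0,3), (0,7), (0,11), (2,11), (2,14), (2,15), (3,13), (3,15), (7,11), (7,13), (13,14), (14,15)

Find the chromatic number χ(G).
χ(G) = 3

Clique number ω(G) = 3 (lower bound: χ ≥ ω).
The clique on [0, 7, 11] has size 3, forcing χ ≥ 3, and the coloring below uses 3 colors, so χ(G) = 3.
A valid 3-coloring: color 1: [11, 13, 15]; color 2: [3, 7, 14]; color 3: [0, 2].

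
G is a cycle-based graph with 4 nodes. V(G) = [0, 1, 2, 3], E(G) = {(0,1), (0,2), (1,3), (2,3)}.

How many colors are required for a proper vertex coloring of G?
χ(G) = 2

Clique number ω(G) = 2 (lower bound: χ ≥ ω).
The graph is bipartite (no odd cycle), so 2 colors suffice: χ(G) = 2.
A valid 2-coloring: color 1: [0, 3]; color 2: [1, 2].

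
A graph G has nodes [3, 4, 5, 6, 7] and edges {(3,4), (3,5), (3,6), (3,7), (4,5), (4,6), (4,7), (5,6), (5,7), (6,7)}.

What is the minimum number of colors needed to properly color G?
Clique number ω(G) = 5 (lower bound: χ ≥ ω).
The clique on [3, 4, 5, 6, 7] has size 5, forcing χ ≥ 5, and the coloring below uses 5 colors, so χ(G) = 5.
A valid 5-coloring: color 1: [4]; color 2: [5]; color 3: [7]; color 4: [3]; color 5: [6].

χ(G) = 5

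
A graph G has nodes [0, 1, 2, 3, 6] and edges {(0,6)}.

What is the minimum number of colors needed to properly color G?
Clique number ω(G) = 2 (lower bound: χ ≥ ω).
The graph is bipartite (no odd cycle), so 2 colors suffice: χ(G) = 2.
A valid 2-coloring: color 1: [1, 2, 3, 6]; color 2: [0].

χ(G) = 2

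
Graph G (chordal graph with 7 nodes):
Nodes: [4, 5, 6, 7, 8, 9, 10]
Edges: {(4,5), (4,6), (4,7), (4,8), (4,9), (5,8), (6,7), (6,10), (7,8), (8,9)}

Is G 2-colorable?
The clique on vertices [4, 8, 9] has size 3 > 2, so it alone needs 3 colors.

No, G is not 2-colorable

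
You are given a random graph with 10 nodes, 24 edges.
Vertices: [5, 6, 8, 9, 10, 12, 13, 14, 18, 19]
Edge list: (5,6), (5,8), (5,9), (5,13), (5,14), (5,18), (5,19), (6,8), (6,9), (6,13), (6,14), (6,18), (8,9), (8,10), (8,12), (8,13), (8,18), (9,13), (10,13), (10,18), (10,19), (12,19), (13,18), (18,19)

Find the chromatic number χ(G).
χ(G) = 5

Clique number ω(G) = 5 (lower bound: χ ≥ ω).
The clique on [5, 6, 8, 9, 13] has size 5, forcing χ ≥ 5, and the coloring below uses 5 colors, so χ(G) = 5.
A valid 5-coloring: color 1: [5, 10, 12]; color 2: [8, 14, 19]; color 3: [13]; color 4: [9, 18]; color 5: [6].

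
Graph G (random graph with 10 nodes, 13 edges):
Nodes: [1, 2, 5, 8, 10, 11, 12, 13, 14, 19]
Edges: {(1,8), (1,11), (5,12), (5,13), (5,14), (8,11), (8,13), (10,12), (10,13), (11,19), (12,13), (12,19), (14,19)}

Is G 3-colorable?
A valid 3-coloring: color 1: [2, 8, 12, 14]; color 2: [1, 13, 19]; color 3: [5, 10, 11].
(χ(G) = 3 ≤ 3.)

Yes, G is 3-colorable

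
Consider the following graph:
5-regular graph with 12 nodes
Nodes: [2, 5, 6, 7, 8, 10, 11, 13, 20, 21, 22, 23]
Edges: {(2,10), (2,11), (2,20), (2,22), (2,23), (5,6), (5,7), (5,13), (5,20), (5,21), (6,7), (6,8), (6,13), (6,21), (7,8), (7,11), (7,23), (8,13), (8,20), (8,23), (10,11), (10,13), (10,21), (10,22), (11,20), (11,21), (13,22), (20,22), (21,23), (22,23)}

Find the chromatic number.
χ(G) = 3

Clique number ω(G) = 3 (lower bound: χ ≥ ω).
The clique on [2, 10, 11] has size 3, forcing χ ≥ 3, and the coloring below uses 3 colors, so χ(G) = 3.
A valid 3-coloring: color 1: [6, 10, 20, 23]; color 2: [5, 8, 11, 22]; color 3: [2, 7, 13, 21].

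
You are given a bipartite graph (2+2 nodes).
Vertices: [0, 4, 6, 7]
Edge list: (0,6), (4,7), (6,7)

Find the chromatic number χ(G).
Clique number ω(G) = 2 (lower bound: χ ≥ ω).
The graph is bipartite (no odd cycle), so 2 colors suffice: χ(G) = 2.
A valid 2-coloring: color 1: [4, 6]; color 2: [0, 7].

χ(G) = 2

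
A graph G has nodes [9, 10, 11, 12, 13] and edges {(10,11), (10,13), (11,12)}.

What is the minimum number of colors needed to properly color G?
Clique number ω(G) = 2 (lower bound: χ ≥ ω).
The graph is bipartite (no odd cycle), so 2 colors suffice: χ(G) = 2.
A valid 2-coloring: color 1: [9, 10, 12]; color 2: [11, 13].

χ(G) = 2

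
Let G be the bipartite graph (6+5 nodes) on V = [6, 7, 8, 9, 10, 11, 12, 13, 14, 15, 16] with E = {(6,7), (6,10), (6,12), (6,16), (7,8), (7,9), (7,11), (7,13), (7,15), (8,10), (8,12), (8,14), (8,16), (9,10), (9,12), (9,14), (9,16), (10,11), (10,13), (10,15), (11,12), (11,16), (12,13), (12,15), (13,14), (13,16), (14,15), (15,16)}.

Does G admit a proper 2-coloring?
Yes, G is 2-colorable

A valid 2-coloring: color 1: [7, 10, 12, 14, 16]; color 2: [6, 8, 9, 11, 13, 15].
(χ(G) = 2 ≤ 2.)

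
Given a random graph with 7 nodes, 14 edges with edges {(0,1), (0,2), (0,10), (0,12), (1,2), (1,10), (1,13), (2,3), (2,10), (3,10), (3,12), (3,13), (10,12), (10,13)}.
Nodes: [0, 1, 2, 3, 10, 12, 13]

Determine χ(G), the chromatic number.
Clique number ω(G) = 4 (lower bound: χ ≥ ω).
The clique on [0, 1, 2, 10] has size 4, forcing χ ≥ 4, and the coloring below uses 4 colors, so χ(G) = 4.
A valid 4-coloring: color 1: [10]; color 2: [2, 12, 13]; color 3: [0, 3]; color 4: [1].

χ(G) = 4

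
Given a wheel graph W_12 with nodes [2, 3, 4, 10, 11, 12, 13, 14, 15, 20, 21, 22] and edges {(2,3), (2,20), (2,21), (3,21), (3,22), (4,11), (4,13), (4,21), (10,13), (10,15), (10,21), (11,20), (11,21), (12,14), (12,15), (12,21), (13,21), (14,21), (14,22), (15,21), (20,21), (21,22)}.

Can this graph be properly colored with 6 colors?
A valid 6-coloring: color 1: [21]; color 2: [3, 4, 14, 15, 20]; color 3: [2, 11, 12, 13, 22]; color 4: [10].
(χ(G) = 4 ≤ 6.)

Yes, G is 6-colorable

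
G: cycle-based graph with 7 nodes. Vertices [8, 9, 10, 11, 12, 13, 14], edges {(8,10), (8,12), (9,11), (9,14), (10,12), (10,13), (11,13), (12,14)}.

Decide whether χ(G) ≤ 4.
Yes, G is 4-colorable

A valid 4-coloring: color 1: [9, 12, 13]; color 2: [10, 11, 14]; color 3: [8].
(χ(G) = 3 ≤ 4.)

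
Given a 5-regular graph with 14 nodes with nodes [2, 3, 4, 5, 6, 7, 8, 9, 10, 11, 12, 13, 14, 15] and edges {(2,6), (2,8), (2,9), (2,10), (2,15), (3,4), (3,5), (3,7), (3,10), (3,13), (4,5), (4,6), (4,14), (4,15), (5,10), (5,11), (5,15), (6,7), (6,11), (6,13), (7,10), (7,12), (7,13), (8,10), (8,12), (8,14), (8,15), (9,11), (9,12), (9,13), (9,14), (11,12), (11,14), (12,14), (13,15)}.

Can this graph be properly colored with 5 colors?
Yes, G is 5-colorable

A valid 5-coloring: color 1: [3, 6, 8, 9]; color 2: [2, 4, 11, 13]; color 3: [10, 12, 15]; color 4: [5, 7, 14].
(χ(G) = 4 ≤ 5.)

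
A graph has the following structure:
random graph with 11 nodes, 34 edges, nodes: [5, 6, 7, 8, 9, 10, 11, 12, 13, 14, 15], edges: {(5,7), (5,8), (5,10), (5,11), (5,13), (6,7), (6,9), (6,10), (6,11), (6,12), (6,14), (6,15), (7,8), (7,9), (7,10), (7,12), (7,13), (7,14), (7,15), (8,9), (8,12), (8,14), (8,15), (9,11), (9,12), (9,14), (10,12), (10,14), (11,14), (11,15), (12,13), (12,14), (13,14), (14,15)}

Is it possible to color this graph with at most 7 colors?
Yes, G is 7-colorable

A valid 7-coloring: color 1: [7, 11]; color 2: [5, 14]; color 3: [12, 15]; color 4: [6, 8, 13]; color 5: [9, 10].
(χ(G) = 5 ≤ 7.)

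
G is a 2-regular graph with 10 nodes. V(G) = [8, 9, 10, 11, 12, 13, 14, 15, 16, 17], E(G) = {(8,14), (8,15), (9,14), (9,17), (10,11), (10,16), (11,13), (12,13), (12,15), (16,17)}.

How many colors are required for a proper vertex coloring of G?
χ(G) = 2

Clique number ω(G) = 2 (lower bound: χ ≥ ω).
The graph is bipartite (no odd cycle), so 2 colors suffice: χ(G) = 2.
A valid 2-coloring: color 1: [10, 13, 14, 15, 17]; color 2: [8, 9, 11, 12, 16].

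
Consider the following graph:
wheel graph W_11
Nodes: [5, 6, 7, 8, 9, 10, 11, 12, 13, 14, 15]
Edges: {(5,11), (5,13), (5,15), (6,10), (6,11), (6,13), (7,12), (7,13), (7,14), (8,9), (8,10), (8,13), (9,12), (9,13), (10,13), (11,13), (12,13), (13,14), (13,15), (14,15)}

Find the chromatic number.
Clique number ω(G) = 3 (lower bound: χ ≥ ω).
The clique on [5, 11, 13] has size 3, forcing χ ≥ 3, and the coloring below uses 3 colors, so χ(G) = 3.
A valid 3-coloring: color 1: [13]; color 2: [7, 9, 10, 11, 15]; color 3: [5, 6, 8, 12, 14].

χ(G) = 3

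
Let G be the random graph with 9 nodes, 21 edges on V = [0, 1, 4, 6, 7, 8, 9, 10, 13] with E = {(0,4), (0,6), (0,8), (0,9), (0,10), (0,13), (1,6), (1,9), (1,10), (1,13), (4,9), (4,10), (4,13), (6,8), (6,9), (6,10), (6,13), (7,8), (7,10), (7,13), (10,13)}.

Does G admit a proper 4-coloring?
Yes, G is 4-colorable

A valid 4-coloring: color 1: [8, 9, 13]; color 2: [0, 1, 7]; color 3: [10]; color 4: [4, 6].
(χ(G) = 4 ≤ 4.)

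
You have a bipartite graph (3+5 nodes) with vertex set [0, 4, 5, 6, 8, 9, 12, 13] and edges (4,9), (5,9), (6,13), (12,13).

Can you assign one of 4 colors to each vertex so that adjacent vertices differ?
A valid 4-coloring: color 1: [0, 8, 9, 13]; color 2: [4, 5, 6, 12].
(χ(G) = 2 ≤ 4.)

Yes, G is 4-colorable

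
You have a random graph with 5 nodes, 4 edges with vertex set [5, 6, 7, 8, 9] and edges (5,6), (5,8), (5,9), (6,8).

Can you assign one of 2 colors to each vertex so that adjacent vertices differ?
No, G is not 2-colorable

The clique on vertices [5, 6, 8] has size 3 > 2, so it alone needs 3 colors.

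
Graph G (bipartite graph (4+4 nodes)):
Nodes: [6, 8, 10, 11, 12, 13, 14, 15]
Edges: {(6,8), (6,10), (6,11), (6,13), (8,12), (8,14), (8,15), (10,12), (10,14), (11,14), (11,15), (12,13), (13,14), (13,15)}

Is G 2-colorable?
A valid 2-coloring: color 1: [6, 12, 14, 15]; color 2: [8, 10, 11, 13].
(χ(G) = 2 ≤ 2.)

Yes, G is 2-colorable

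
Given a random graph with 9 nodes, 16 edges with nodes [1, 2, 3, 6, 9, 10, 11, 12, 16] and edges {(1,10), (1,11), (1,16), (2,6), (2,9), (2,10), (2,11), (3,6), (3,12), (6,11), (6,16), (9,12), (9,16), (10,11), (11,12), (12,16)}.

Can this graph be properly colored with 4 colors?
Yes, G is 4-colorable

A valid 4-coloring: color 1: [3, 11, 16]; color 2: [6, 9, 10]; color 3: [1, 2, 12].
(χ(G) = 3 ≤ 4.)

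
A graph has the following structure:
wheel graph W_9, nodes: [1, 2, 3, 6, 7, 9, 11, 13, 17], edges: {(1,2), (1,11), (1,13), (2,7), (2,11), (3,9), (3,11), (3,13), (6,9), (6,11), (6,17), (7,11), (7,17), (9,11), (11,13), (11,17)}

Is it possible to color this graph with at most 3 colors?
Yes, G is 3-colorable

A valid 3-coloring: color 1: [11]; color 2: [2, 9, 13, 17]; color 3: [1, 3, 6, 7].
(χ(G) = 3 ≤ 3.)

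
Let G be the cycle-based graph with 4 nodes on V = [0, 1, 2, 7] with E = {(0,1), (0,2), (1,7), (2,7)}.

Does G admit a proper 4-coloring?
A valid 4-coloring: color 1: [1, 2]; color 2: [0, 7].
(χ(G) = 2 ≤ 4.)

Yes, G is 4-colorable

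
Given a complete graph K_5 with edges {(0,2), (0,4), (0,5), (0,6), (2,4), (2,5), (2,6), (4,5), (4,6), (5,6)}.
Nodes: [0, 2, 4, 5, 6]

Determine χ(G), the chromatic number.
χ(G) = 5

Clique number ω(G) = 5 (lower bound: χ ≥ ω).
The clique on [0, 2, 4, 5, 6] has size 5, forcing χ ≥ 5, and the coloring below uses 5 colors, so χ(G) = 5.
A valid 5-coloring: color 1: [0]; color 2: [2]; color 3: [4]; color 4: [5]; color 5: [6].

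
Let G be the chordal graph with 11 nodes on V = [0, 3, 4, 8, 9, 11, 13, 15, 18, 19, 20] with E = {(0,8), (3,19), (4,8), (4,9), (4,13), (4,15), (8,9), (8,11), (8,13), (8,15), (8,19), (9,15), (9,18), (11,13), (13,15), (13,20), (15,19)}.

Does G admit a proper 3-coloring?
No, G is not 3-colorable

The clique on vertices [4, 8, 9, 15] has size 4 > 3, so it alone needs 4 colors.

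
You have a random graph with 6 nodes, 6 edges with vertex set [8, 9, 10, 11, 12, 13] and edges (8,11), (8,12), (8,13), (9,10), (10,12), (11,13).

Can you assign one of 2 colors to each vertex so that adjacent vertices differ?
No, G is not 2-colorable

The clique on vertices [8, 11, 13] has size 3 > 2, so it alone needs 3 colors.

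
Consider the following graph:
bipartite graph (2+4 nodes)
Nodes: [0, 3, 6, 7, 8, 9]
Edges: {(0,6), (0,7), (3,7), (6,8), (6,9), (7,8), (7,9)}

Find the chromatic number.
Clique number ω(G) = 2 (lower bound: χ ≥ ω).
The graph is bipartite (no odd cycle), so 2 colors suffice: χ(G) = 2.
A valid 2-coloring: color 1: [6, 7]; color 2: [0, 3, 8, 9].

χ(G) = 2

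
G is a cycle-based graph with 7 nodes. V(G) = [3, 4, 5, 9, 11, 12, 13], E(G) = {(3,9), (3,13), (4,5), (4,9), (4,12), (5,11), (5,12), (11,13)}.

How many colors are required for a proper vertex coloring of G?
χ(G) = 3

Clique number ω(G) = 3 (lower bound: χ ≥ ω).
The clique on [4, 5, 12] has size 3, forcing χ ≥ 3, and the coloring below uses 3 colors, so χ(G) = 3.
A valid 3-coloring: color 1: [3, 4, 11]; color 2: [5, 9, 13]; color 3: [12].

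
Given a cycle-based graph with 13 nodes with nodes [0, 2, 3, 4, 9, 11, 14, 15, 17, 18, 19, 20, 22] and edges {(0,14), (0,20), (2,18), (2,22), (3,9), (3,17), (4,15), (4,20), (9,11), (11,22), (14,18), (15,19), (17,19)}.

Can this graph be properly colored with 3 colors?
A valid 3-coloring: color 1: [2, 11, 14, 15, 17, 20]; color 2: [0, 3, 4, 18, 19, 22]; color 3: [9].
(χ(G) = 3 ≤ 3.)

Yes, G is 3-colorable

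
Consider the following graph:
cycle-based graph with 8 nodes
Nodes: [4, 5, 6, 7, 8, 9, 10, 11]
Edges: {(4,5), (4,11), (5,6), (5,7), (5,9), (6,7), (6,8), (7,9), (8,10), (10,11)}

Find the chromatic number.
χ(G) = 3

Clique number ω(G) = 3 (lower bound: χ ≥ ω).
The clique on [5, 7, 9] has size 3, forcing χ ≥ 3, and the coloring below uses 3 colors, so χ(G) = 3.
A valid 3-coloring: color 1: [5, 8, 11]; color 2: [4, 6, 9, 10]; color 3: [7].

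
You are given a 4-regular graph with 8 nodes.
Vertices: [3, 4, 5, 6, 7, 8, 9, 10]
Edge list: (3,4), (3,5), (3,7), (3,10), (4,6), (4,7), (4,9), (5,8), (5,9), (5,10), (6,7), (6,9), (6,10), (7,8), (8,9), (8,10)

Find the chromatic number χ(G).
Clique number ω(G) = 3 (lower bound: χ ≥ ω).
The clique on [5, 8, 9] has size 3, forcing χ ≥ 3, and the coloring below uses 3 colors, so χ(G) = 3.
A valid 3-coloring: color 1: [7, 9, 10]; color 2: [4, 5]; color 3: [3, 6, 8].

χ(G) = 3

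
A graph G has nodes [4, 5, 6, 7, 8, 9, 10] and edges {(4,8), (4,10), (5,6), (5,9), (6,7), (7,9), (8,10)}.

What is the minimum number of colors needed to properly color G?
Clique number ω(G) = 3 (lower bound: χ ≥ ω).
The clique on [4, 8, 10] has size 3, forcing χ ≥ 3, and the coloring below uses 3 colors, so χ(G) = 3.
A valid 3-coloring: color 1: [6, 8, 9]; color 2: [5, 7, 10]; color 3: [4].

χ(G) = 3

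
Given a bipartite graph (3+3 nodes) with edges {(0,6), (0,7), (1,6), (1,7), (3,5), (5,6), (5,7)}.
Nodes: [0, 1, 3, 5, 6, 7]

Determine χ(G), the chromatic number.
Clique number ω(G) = 2 (lower bound: χ ≥ ω).
The graph is bipartite (no odd cycle), so 2 colors suffice: χ(G) = 2.
A valid 2-coloring: color 1: [0, 1, 5]; color 2: [3, 6, 7].

χ(G) = 2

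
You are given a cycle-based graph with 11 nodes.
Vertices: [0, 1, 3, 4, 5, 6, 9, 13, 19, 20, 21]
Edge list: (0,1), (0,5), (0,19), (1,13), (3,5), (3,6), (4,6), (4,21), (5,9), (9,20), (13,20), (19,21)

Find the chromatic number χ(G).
χ(G) = 3

Clique number ω(G) = 2 (lower bound: χ ≥ ω).
Odd cycle [19, 21, 4, 6, 3, 5, 0] needs 3 colors (χ ≥ 3).
The coloring below uses 3 colors, so χ(G) = 3.
A valid 3-coloring: color 1: [0, 6, 9, 13, 21]; color 2: [1, 4, 5, 19, 20]; color 3: [3].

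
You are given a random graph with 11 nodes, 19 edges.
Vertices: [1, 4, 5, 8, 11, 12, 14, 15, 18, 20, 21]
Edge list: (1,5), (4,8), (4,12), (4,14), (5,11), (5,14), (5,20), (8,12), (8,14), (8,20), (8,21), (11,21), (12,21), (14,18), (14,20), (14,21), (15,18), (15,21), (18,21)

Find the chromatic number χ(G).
χ(G) = 3

Clique number ω(G) = 3 (lower bound: χ ≥ ω).
The clique on [4, 8, 12] has size 3, forcing χ ≥ 3, and the coloring below uses 3 colors, so χ(G) = 3.
A valid 3-coloring: color 1: [1, 4, 20, 21]; color 2: [11, 12, 14, 15]; color 3: [5, 8, 18].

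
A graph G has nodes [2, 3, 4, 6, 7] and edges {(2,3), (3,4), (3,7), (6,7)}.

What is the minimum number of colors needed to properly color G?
χ(G) = 2

Clique number ω(G) = 2 (lower bound: χ ≥ ω).
The graph is bipartite (no odd cycle), so 2 colors suffice: χ(G) = 2.
A valid 2-coloring: color 1: [3, 6]; color 2: [2, 4, 7].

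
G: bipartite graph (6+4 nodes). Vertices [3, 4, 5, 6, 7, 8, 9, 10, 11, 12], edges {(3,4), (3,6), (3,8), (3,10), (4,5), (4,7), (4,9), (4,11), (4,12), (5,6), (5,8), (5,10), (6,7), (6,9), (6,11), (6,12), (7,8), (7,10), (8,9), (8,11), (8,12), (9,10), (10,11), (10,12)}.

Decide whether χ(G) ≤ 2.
Yes, G is 2-colorable

A valid 2-coloring: color 1: [4, 6, 8, 10]; color 2: [3, 5, 7, 9, 11, 12].
(χ(G) = 2 ≤ 2.)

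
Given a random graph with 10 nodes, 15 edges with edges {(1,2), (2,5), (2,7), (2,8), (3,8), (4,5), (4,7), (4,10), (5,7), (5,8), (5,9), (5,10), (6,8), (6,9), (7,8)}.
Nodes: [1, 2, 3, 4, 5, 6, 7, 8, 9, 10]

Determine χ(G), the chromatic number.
Clique number ω(G) = 4 (lower bound: χ ≥ ω).
The clique on [2, 5, 7, 8] has size 4, forcing χ ≥ 4, and the coloring below uses 4 colors, so χ(G) = 4.
A valid 4-coloring: color 1: [1, 3, 5, 6]; color 2: [4, 8, 9]; color 3: [7, 10]; color 4: [2].

χ(G) = 4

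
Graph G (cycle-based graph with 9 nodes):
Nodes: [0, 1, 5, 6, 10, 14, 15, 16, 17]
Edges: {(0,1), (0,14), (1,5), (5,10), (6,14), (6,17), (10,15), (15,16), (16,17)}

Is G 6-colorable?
A valid 6-coloring: color 1: [0, 5, 6, 16]; color 2: [1, 10, 14, 17]; color 3: [15].
(χ(G) = 3 ≤ 6.)

Yes, G is 6-colorable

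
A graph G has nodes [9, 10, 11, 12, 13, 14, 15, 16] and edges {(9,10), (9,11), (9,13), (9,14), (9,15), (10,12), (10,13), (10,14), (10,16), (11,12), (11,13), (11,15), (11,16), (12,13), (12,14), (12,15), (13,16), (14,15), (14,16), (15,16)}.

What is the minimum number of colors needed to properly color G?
χ(G) = 4

Clique number ω(G) = 3 (lower bound: χ ≥ ω).
Odd cycle [13, 10, 14, 15, 11] needs 3 colors (χ ≥ 3).
Vertex 9 is adjacent to every vertex of [10, 11, 13, 14, 15], which already need 3 colors among themselves, so 9 needs a new color (χ ≥ 4).
The coloring below uses 4 colors, so χ(G) = 4.
A valid 4-coloring: color 1: [13, 15]; color 2: [9, 12, 16]; color 3: [10, 11]; color 4: [14].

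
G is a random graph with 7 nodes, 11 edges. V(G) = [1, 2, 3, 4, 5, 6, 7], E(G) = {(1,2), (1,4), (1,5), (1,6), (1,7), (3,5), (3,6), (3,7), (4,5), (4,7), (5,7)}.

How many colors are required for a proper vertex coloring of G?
χ(G) = 4

Clique number ω(G) = 4 (lower bound: χ ≥ ω).
The clique on [1, 4, 5, 7] has size 4, forcing χ ≥ 4, and the coloring below uses 4 colors, so χ(G) = 4.
A valid 4-coloring: color 1: [1, 3]; color 2: [2, 6, 7]; color 3: [5]; color 4: [4].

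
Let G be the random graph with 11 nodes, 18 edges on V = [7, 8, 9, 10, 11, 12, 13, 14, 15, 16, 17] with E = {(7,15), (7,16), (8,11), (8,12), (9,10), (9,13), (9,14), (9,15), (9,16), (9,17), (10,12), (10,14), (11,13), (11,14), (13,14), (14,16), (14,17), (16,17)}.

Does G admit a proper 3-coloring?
The clique on vertices [9, 14, 16, 17] has size 4 > 3, so it alone needs 4 colors.

No, G is not 3-colorable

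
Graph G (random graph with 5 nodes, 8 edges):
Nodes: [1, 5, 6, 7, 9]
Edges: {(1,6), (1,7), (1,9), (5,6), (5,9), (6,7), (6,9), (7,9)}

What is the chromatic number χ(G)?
χ(G) = 4

Clique number ω(G) = 4 (lower bound: χ ≥ ω).
The clique on [1, 6, 7, 9] has size 4, forcing χ ≥ 4, and the coloring below uses 4 colors, so χ(G) = 4.
A valid 4-coloring: color 1: [6]; color 2: [9]; color 3: [1, 5]; color 4: [7].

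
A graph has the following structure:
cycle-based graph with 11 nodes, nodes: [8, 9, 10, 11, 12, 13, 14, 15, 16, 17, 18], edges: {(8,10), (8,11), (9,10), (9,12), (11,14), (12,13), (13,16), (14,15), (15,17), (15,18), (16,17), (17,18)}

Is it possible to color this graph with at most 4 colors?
Yes, G is 4-colorable

A valid 4-coloring: color 1: [10, 11, 12, 15, 16]; color 2: [8, 9, 13, 14, 17]; color 3: [18].
(χ(G) = 3 ≤ 4.)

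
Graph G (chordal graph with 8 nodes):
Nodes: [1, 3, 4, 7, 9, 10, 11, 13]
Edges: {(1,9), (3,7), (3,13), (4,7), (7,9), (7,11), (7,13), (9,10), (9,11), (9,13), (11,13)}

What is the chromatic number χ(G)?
Clique number ω(G) = 4 (lower bound: χ ≥ ω).
The clique on [7, 9, 11, 13] has size 4, forcing χ ≥ 4, and the coloring below uses 4 colors, so χ(G) = 4.
A valid 4-coloring: color 1: [3, 4, 9]; color 2: [1, 7, 10]; color 3: [13]; color 4: [11].

χ(G) = 4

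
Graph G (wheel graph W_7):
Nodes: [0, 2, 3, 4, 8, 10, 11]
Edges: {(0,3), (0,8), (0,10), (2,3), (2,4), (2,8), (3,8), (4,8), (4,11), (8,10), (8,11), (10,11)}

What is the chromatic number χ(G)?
χ(G) = 3

Clique number ω(G) = 3 (lower bound: χ ≥ ω).
The clique on [0, 8, 10] has size 3, forcing χ ≥ 3, and the coloring below uses 3 colors, so χ(G) = 3.
A valid 3-coloring: color 1: [8]; color 2: [0, 2, 11]; color 3: [3, 4, 10].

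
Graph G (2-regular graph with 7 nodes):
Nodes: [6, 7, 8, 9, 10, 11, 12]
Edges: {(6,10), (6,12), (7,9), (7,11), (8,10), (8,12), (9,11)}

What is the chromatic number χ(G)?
Clique number ω(G) = 3 (lower bound: χ ≥ ω).
The clique on [7, 9, 11] has size 3, forcing χ ≥ 3, and the coloring below uses 3 colors, so χ(G) = 3.
A valid 3-coloring: color 1: [6, 7, 8]; color 2: [9, 10, 12]; color 3: [11].

χ(G) = 3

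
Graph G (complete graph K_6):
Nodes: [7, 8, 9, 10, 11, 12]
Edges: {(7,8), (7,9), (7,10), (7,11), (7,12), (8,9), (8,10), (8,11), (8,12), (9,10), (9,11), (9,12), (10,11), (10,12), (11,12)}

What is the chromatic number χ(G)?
χ(G) = 6

Clique number ω(G) = 6 (lower bound: χ ≥ ω).
The clique on [7, 8, 9, 10, 11, 12] has size 6, forcing χ ≥ 6, and the coloring below uses 6 colors, so χ(G) = 6.
A valid 6-coloring: color 1: [7]; color 2: [10]; color 3: [9]; color 4: [12]; color 5: [8]; color 6: [11].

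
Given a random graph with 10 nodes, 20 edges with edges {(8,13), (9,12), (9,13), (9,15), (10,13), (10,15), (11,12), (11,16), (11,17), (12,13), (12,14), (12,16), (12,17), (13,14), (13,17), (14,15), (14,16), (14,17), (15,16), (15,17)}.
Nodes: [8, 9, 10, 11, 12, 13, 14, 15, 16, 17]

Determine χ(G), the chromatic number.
χ(G) = 4

Clique number ω(G) = 4 (lower bound: χ ≥ ω).
The clique on [12, 13, 14, 17] has size 4, forcing χ ≥ 4, and the coloring below uses 4 colors, so χ(G) = 4.
A valid 4-coloring: color 1: [11, 13, 15]; color 2: [8, 10, 12]; color 3: [9, 16, 17]; color 4: [14].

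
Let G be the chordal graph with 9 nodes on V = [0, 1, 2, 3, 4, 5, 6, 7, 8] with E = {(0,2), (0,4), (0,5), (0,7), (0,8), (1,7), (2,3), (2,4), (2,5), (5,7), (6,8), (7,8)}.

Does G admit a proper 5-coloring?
Yes, G is 5-colorable

A valid 5-coloring: color 1: [0, 1, 3, 6]; color 2: [2, 7]; color 3: [4, 5, 8].
(χ(G) = 3 ≤ 5.)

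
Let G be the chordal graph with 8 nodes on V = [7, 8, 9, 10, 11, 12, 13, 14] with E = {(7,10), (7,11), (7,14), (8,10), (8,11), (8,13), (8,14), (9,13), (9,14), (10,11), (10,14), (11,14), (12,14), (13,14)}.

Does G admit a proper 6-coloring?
Yes, G is 6-colorable

A valid 6-coloring: color 1: [14]; color 2: [10, 12, 13]; color 3: [7, 8, 9]; color 4: [11].
(χ(G) = 4 ≤ 6.)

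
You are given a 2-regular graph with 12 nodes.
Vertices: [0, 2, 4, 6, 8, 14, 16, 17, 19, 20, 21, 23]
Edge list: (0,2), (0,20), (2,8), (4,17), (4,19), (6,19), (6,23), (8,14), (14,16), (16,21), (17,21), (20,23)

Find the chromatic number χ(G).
χ(G) = 2

Clique number ω(G) = 2 (lower bound: χ ≥ ω).
The graph is bipartite (no odd cycle), so 2 colors suffice: χ(G) = 2.
A valid 2-coloring: color 1: [0, 8, 16, 17, 19, 23]; color 2: [2, 4, 6, 14, 20, 21].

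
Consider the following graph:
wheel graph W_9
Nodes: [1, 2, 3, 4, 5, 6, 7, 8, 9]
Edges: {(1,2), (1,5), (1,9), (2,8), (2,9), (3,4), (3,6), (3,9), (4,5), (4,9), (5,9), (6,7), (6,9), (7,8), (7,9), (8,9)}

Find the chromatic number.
χ(G) = 3

Clique number ω(G) = 3 (lower bound: χ ≥ ω).
The clique on [1, 2, 9] has size 3, forcing χ ≥ 3, and the coloring below uses 3 colors, so χ(G) = 3.
A valid 3-coloring: color 1: [9]; color 2: [1, 4, 6, 8]; color 3: [2, 3, 5, 7].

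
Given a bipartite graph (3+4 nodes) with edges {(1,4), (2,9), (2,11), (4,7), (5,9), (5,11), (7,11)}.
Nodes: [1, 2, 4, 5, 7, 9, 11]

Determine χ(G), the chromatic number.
Clique number ω(G) = 2 (lower bound: χ ≥ ω).
The graph is bipartite (no odd cycle), so 2 colors suffice: χ(G) = 2.
A valid 2-coloring: color 1: [4, 9, 11]; color 2: [1, 2, 5, 7].

χ(G) = 2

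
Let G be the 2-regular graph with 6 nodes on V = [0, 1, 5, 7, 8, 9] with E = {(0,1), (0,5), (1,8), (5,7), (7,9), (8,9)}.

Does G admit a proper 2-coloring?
A valid 2-coloring: color 1: [0, 7, 8]; color 2: [1, 5, 9].
(χ(G) = 2 ≤ 2.)

Yes, G is 2-colorable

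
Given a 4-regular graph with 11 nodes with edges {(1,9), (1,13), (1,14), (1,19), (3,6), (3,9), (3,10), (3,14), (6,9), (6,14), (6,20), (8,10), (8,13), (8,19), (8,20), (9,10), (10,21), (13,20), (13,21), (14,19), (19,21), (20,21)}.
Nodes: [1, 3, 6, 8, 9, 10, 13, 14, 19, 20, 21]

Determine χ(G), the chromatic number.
χ(G) = 3

Clique number ω(G) = 3 (lower bound: χ ≥ ω).
The clique on [1, 14, 19] has size 3, forcing χ ≥ 3, and the coloring below uses 3 colors, so χ(G) = 3.
A valid 3-coloring: color 1: [6, 10, 13, 19]; color 2: [8, 9, 14, 21]; color 3: [1, 3, 20].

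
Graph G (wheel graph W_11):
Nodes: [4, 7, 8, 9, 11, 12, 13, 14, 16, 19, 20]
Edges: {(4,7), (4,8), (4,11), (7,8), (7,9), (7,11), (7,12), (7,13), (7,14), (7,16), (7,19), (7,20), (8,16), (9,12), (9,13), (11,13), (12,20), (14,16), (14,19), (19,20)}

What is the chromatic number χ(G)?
Clique number ω(G) = 3 (lower bound: χ ≥ ω).
The clique on [4, 7, 8] has size 3, forcing χ ≥ 3, and the coloring below uses 3 colors, so χ(G) = 3.
A valid 3-coloring: color 1: [7]; color 2: [8, 9, 11, 14, 20]; color 3: [4, 12, 13, 16, 19].

χ(G) = 3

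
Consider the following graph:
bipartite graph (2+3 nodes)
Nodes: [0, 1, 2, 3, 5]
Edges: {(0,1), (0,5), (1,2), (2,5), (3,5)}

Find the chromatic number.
Clique number ω(G) = 2 (lower bound: χ ≥ ω).
The graph is bipartite (no odd cycle), so 2 colors suffice: χ(G) = 2.
A valid 2-coloring: color 1: [1, 5]; color 2: [0, 2, 3].

χ(G) = 2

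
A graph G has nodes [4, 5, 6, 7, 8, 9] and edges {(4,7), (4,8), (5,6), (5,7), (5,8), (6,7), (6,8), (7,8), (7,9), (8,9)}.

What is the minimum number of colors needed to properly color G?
Clique number ω(G) = 4 (lower bound: χ ≥ ω).
The clique on [5, 6, 7, 8] has size 4, forcing χ ≥ 4, and the coloring below uses 4 colors, so χ(G) = 4.
A valid 4-coloring: color 1: [8]; color 2: [7]; color 3: [4, 5, 9]; color 4: [6].

χ(G) = 4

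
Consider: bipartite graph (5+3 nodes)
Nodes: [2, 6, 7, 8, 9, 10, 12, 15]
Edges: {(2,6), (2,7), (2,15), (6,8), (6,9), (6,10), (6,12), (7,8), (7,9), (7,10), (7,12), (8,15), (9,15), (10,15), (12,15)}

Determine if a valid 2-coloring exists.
Yes, G is 2-colorable

A valid 2-coloring: color 1: [6, 7, 15]; color 2: [2, 8, 9, 10, 12].
(χ(G) = 2 ≤ 2.)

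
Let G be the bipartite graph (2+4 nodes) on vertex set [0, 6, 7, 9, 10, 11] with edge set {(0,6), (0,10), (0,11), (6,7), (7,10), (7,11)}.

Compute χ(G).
Clique number ω(G) = 2 (lower bound: χ ≥ ω).
The graph is bipartite (no odd cycle), so 2 colors suffice: χ(G) = 2.
A valid 2-coloring: color 1: [0, 7, 9]; color 2: [6, 10, 11].

χ(G) = 2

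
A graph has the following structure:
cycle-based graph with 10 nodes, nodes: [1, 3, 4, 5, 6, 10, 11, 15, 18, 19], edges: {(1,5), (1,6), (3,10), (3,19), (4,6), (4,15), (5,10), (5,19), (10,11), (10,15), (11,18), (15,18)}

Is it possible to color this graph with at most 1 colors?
Edge (1,5) forces its endpoints to differ, so 1 color is not enough.

No, G is not 1-colorable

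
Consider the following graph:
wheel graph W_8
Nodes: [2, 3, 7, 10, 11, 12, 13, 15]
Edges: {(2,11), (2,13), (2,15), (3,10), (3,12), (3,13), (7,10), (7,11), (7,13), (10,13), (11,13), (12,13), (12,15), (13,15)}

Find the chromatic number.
Clique number ω(G) = 3 (lower bound: χ ≥ ω).
Odd cycle [2, 11, 7, 10, 3, 12, 15] needs 3 colors (χ ≥ 3).
Vertex 13 is adjacent to every vertex of [2, 3, 7, 10, 11, 12, 15], which already need 3 colors among themselves, so 13 needs a new color (χ ≥ 4).
The coloring below uses 4 colors, so χ(G) = 4.
A valid 4-coloring: color 1: [13]; color 2: [2, 7, 12]; color 3: [10, 11, 15]; color 4: [3].

χ(G) = 4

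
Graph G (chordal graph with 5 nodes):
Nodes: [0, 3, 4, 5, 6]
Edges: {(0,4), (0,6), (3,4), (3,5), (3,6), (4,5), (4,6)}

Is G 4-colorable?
A valid 4-coloring: color 1: [4]; color 2: [0, 3]; color 3: [5, 6].
(χ(G) = 3 ≤ 4.)

Yes, G is 4-colorable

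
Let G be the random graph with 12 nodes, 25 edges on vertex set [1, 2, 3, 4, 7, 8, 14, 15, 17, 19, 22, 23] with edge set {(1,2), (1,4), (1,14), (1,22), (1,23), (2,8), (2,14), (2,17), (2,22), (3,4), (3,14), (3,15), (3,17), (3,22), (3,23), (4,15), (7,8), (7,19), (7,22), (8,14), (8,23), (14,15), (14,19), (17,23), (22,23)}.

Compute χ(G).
χ(G) = 3

Clique number ω(G) = 3 (lower bound: χ ≥ ω).
The clique on [1, 2, 14] has size 3, forcing χ ≥ 3, and the coloring below uses 3 colors, so χ(G) = 3.
A valid 3-coloring: color 1: [4, 14, 17, 22]; color 2: [1, 3, 8, 19]; color 3: [2, 7, 15, 23].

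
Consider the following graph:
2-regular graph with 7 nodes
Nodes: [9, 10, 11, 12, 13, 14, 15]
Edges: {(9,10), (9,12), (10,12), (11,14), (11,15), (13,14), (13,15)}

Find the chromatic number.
χ(G) = 3

Clique number ω(G) = 3 (lower bound: χ ≥ ω).
The clique on [9, 10, 12] has size 3, forcing χ ≥ 3, and the coloring below uses 3 colors, so χ(G) = 3.
A valid 3-coloring: color 1: [10, 14, 15]; color 2: [11, 12, 13]; color 3: [9].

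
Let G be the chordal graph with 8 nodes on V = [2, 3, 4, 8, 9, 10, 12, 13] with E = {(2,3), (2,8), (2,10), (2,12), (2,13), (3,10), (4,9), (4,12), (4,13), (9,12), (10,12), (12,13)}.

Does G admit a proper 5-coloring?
Yes, G is 5-colorable

A valid 5-coloring: color 1: [2, 4]; color 2: [3, 8, 12]; color 3: [9, 10, 13].
(χ(G) = 3 ≤ 5.)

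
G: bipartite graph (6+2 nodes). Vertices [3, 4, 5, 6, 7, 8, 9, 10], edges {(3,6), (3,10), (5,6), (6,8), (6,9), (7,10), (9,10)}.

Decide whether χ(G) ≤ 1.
No, G is not 1-colorable

Edge (9,10) forces its endpoints to differ, so 1 color is not enough.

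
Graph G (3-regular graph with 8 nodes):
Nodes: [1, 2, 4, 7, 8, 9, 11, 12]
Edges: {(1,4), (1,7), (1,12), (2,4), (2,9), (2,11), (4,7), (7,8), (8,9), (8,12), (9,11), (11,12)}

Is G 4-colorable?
A valid 4-coloring: color 1: [1, 2, 8]; color 2: [4, 9, 12]; color 3: [7, 11].
(χ(G) = 3 ≤ 4.)

Yes, G is 4-colorable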